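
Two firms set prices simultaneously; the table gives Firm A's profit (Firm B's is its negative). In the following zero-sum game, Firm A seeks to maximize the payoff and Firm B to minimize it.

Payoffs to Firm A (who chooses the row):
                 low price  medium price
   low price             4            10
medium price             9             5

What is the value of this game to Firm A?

7

Row minima are 4 and 5, so Firm A's maximin is 5; column maxima are 9 and 10, so Firm B's minimax is 9. These differ, so the equilibrium is in mixed strategies.
Let Firm A play low price with probability p. Firm B is indifferent when 4p + 9(1−p) = 10p + 5(1−p), giving p = 2/5.
Let Firm B play low price with probability q. Firm A is indifferent when 4q + 10(1−q) = 9q + 5(1−q), giving q = 1/2.
The value is 4·(1/2) + (10)·(1/2) = 7.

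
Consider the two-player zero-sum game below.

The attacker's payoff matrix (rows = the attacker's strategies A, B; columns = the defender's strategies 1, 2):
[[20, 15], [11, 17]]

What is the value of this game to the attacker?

Row minima are 15 and 11, so the attacker's maximin is 15; column maxima are 20 and 17, so the defender's minimax is 17. These differ, so the equilibrium is in mixed strategies.
Let the attacker play A with probability p. The defender is indifferent when 20p + 11(1−p) = 15p + 17(1−p), giving p = 6/11.
Let the defender play 1 with probability q. The attacker is indifferent when 20q + 15(1−q) = 11q + 17(1−q), giving q = 2/11.
The value is 20·(2/11) + (15)·(9/11) = 175/11.

175/11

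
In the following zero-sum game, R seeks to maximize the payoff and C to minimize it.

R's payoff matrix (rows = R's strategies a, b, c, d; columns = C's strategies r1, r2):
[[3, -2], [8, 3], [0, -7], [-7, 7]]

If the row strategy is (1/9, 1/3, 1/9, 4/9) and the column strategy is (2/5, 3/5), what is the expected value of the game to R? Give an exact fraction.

82/45

Against (2/5, 3/5), each row's expected payoff is a: 0; b: 5; c: -21/5; d: 7/5.
Taking the (1/9, 1/3, 1/9, 4/9)-weighted average: (1/9)·(0) + (1/3)·(5) + (1/9)·(-21/5) + (4/9)·(7/5) = 82/45.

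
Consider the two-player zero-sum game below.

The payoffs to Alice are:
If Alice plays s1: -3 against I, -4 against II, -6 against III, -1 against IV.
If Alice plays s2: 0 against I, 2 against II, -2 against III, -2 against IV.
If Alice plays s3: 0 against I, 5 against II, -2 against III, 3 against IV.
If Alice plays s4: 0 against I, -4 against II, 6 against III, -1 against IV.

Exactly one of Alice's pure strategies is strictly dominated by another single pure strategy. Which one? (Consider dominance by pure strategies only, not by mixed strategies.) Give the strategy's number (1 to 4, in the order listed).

Compare s1 with s3: 0 > -3, 5 > -4, -2 > -6, 3 > -1.
So s3 strictly dominates s1 for Alice; s1 is strictly dominated.

1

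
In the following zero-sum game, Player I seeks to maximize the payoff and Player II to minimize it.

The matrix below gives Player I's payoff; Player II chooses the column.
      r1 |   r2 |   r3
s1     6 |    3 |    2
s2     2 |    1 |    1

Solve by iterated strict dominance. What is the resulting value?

2

Column r1 is strictly dominated by r2 for Player II (3<6, 1<2); eliminate r1.
Row s2 is strictly dominated by row s1 (3>1, 2>1); eliminate s2.
Column r2 is strictly dominated by r3 for Player II (2<3); eliminate r2.
Only (s1, r3) remains, with payoff 2.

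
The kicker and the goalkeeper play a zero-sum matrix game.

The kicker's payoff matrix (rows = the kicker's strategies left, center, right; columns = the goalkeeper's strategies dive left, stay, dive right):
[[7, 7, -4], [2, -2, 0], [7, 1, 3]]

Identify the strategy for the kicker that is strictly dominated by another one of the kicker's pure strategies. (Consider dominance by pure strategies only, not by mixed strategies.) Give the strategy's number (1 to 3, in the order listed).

2

Compare center with right: 7 > 2, 1 > -2, 3 > 0.
So right strictly dominates center for the kicker; center is strictly dominated.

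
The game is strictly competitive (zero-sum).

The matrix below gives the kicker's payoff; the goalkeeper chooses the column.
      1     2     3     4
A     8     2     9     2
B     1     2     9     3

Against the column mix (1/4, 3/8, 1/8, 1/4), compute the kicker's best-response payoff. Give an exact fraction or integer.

35/8

A: (8)·(1/4) + (2)·(3/8) + (9)·(1/8) + (2)·(1/4) = 35/8.
B: (1)·(1/4) + (2)·(3/8) + (9)·(1/8) + (3)·(1/4) = 23/8.
The best pure response is A with expected payoff 35/8.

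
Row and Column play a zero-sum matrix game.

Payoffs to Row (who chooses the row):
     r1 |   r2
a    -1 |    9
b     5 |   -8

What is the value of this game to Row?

Row minima are -1 and -8, so Row's maximin is -1; column maxima are 5 and 9, so Column's minimax is 5. These differ, so the equilibrium is in mixed strategies.
Let Row play a with probability p. Column is indifferent when −p + 5(1−p) = 9p − 8(1−p), giving p = 13/23.
Let Column play r1 with probability q. Row is indifferent when −q + 9(1−q) = 5q − 8(1−q), giving q = 17/23.
The value is -1·(17/23) + (9)·(6/23) = 37/23.

37/23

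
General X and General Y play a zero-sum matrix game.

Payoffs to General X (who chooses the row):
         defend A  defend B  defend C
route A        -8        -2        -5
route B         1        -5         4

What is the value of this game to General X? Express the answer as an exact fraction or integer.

-7/2

Column defend C is strictly dominated by defend A for General Y (it gives General X more in every row).
The remaining 2×2 game on (route A, route B) × (defend A, defend B) has no saddle point. Let General X play route A with probability p; indifference gives −8p + (1−p) = −2p − 5(1−p), so p = 1/2.
Similarly General Y's optimal q on defend A is 1/4, and the value is -8·(1/4) + (-2)·(3/4) = -7/2.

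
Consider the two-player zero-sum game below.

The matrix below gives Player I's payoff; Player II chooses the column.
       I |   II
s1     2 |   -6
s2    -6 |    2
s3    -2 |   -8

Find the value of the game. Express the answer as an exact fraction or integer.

Row s3 is strictly dominated by row s1, so Player I never plays it.
The remaining 2×2 game on (s1, s2) × (I, II) has no saddle point. Let Player I play s1 with probability p; indifference gives 2p − 6(1−p) = −6p + 2(1−p), so p = 1/2.
Similarly Player II's optimal q on I is 1/2, and the value is 2·(1/2) + (-6)·(1/2) = -2.

-2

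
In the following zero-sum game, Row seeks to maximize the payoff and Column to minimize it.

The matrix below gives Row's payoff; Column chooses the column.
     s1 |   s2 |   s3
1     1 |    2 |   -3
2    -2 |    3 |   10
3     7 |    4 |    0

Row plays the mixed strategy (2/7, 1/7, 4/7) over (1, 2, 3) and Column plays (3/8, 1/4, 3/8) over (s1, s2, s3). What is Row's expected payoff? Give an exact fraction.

71/28

Against (3/8, 1/4, 3/8), each row's expected payoff is 1: -1/4; 2: 15/4; 3: 29/8.
Taking the (2/7, 1/7, 4/7)-weighted average: (2/7)·(-1/4) + (1/7)·(15/4) + (4/7)·(29/8) = 71/28.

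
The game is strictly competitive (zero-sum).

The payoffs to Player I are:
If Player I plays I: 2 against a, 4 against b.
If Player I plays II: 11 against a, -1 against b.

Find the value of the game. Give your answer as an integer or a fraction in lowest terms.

Row minima are 2 and -1, so Player I's maximin is 2; column maxima are 11 and 4, so Player II's minimax is 4. These differ, so the equilibrium is in mixed strategies.
Let Player I play I with probability p. Player II is indifferent when 2p + 11(1−p) = 4p − (1−p), giving p = 6/7.
Let Player II play a with probability q. Player I is indifferent when 2q + 4(1−q) = 11q − (1−q), giving q = 5/14.
The value is 2·(5/14) + (4)·(9/14) = 23/7.

23/7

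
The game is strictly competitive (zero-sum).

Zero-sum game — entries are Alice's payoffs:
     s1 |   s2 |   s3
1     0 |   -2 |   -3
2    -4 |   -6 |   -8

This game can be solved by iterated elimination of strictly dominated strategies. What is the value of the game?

Column s2 is strictly dominated by s3 for Bob (-3<-2, -8<-6); eliminate s2.
Row 2 is strictly dominated by row 1 (0>-4, -3>-8); eliminate 2.
Column s1 is strictly dominated by s3 for Bob (-3<0); eliminate s1.
Only (1, s3) remains, with payoff -3.

-3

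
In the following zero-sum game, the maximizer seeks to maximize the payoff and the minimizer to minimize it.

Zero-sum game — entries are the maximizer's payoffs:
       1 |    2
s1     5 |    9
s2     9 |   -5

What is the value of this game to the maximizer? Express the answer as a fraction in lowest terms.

Row minima are 5 and -5, so the maximizer's maximin is 5; column maxima are 9 and 9, so the minimizer's minimax is 9. These differ, so the equilibrium is in mixed strategies.
Let the maximizer play s1 with probability p. The minimizer is indifferent when 5p + 9(1−p) = 9p − 5(1−p), giving p = 7/9.
Let the minimizer play 1 with probability q. The maximizer is indifferent when 5q + 9(1−q) = 9q − 5(1−q), giving q = 7/9.
The value is 5·(7/9) + (9)·(2/9) = 53/9.

53/9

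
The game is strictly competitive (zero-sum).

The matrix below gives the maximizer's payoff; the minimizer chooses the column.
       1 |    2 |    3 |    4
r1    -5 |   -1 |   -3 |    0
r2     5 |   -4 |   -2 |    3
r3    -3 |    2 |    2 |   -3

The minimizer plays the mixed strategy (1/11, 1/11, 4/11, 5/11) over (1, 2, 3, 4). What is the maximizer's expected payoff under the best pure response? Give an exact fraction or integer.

r1: (-5)·(1/11) + (-1)·(1/11) + (-3)·(4/11) + (0)·(5/11) = -18/11.
r2: (5)·(1/11) + (-4)·(1/11) + (-2)·(4/11) + (3)·(5/11) = 8/11.
r3: (-3)·(1/11) + (2)·(1/11) + (2)·(4/11) + (-3)·(5/11) = -8/11.
The best pure response is r2 with expected payoff 8/11.

8/11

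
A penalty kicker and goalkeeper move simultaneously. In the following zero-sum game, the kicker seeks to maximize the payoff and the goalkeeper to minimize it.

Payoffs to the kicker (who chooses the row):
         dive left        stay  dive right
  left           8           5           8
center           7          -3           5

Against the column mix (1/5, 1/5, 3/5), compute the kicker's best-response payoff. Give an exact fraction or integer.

37/5

left: (8)·(1/5) + (5)·(1/5) + (8)·(3/5) = 37/5.
center: (7)·(1/5) + (-3)·(1/5) + (5)·(3/5) = 19/5.
The best pure response is left with expected payoff 37/5.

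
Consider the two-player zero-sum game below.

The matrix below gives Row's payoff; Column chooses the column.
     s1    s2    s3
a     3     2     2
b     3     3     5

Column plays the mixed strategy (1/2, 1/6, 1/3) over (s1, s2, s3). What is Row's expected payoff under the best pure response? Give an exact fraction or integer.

a: (3)·(1/2) + (2)·(1/6) + (2)·(1/3) = 5/2.
b: (3)·(1/2) + (3)·(1/6) + (5)·(1/3) = 11/3.
The best pure response is b with expected payoff 11/3.

11/3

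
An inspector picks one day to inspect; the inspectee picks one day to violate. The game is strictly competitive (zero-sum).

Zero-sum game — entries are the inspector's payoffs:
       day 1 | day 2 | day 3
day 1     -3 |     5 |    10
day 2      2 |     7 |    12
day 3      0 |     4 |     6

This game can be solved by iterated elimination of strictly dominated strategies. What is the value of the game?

2

Column day 3 is strictly dominated by day 1 for the inspectee (-3<10, 2<12, 0<6); eliminate day 3.
Column day 2 is strictly dominated by day 1 for the inspectee (-3<5, 2<7, 0<4); eliminate day 2.
Row day 3 is strictly dominated by row day 2 (2>0); eliminate day 3.
Row day 1 is strictly dominated by row day 2 (2>-3); eliminate day 1.
Only (day 2, day 1) remains, with payoff 2.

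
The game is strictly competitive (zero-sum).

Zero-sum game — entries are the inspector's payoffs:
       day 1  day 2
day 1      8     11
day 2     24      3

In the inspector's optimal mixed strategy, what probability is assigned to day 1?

7/8

Row minima are 8 and 3, so the inspector's maximin is 8; column maxima are 24 and 11, so the inspectee's minimax is 11. These differ, so the equilibrium is in mixed strategies.
Let the inspector play day 1 with probability p. The inspectee is indifferent when 8p + 24(1−p) = 11p + 3(1−p), giving p = 7/8.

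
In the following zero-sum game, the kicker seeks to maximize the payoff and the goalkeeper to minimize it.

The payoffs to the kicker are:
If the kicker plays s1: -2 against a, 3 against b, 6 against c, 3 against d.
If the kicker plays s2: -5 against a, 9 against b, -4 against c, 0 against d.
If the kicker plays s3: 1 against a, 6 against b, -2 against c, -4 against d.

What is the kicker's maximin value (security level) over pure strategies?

The worst-case payoff for each row is s1: -2, s2: -5, s3: -4.
The best of these is -2.

-2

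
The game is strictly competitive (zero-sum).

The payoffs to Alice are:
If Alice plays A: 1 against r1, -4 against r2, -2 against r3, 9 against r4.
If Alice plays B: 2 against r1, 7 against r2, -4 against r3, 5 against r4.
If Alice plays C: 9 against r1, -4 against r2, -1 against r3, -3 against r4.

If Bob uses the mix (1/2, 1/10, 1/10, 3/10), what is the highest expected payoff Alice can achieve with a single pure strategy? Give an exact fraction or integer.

A: (1)·(1/2) + (-4)·(1/10) + (-2)·(1/10) + (9)·(3/10) = 13/5.
B: (2)·(1/2) + (7)·(1/10) + (-4)·(1/10) + (5)·(3/10) = 14/5.
C: (9)·(1/2) + (-4)·(1/10) + (-1)·(1/10) + (-3)·(3/10) = 31/10.
The best pure response is C with expected payoff 31/10.

31/10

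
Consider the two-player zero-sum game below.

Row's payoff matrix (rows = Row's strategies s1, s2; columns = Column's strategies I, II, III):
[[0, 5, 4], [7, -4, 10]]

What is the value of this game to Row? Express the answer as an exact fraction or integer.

35/16

Column III is strictly dominated by I for Column (it gives Row more in every row).
The remaining 2×2 game on (s1, s2) × (I, II) has no saddle point. Let Row play s1 with probability p; indifference gives 7(1−p) = 5p − 4(1−p), so p = 11/16.
Similarly Column's optimal q on I is 9/16, and the value is 0·(9/16) + (5)·(7/16) = 35/16.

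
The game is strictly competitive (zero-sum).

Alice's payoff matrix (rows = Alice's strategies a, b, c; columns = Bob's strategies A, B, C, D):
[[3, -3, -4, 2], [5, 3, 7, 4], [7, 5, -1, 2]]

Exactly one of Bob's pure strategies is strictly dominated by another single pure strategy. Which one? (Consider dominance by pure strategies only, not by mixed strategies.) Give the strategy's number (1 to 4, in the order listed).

1

Bob prefers columns that give Alice less. Compare A with B: -3 < 3, 3 < 5, 5 < 7.
So B strictly dominates A for Bob; A is strictly dominated.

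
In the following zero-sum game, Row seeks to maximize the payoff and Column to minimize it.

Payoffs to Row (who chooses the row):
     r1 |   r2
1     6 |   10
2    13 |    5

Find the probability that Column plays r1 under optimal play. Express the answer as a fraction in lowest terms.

Row minima are 6 and 5, so Row's maximin is 6; column maxima are 13 and 10, so Column's minimax is 10. These differ, so the equilibrium is in mixed strategies.
Let Column play r1 with probability q. Row is indifferent when 6q + 10(1−q) = 13q + 5(1−q), giving q = 5/12.

5/12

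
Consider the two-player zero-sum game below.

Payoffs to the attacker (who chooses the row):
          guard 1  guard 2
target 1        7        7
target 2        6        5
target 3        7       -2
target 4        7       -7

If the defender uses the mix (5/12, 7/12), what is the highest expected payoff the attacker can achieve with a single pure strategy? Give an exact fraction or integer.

target 1: (7)·(5/12) + (7)·(7/12) = 7.
target 2: (6)·(5/12) + (5)·(7/12) = 65/12.
target 3: (7)·(5/12) + (-2)·(7/12) = 7/4.
target 4: (7)·(5/12) + (-7)·(7/12) = -7/6.
The best pure response is target 1 with expected payoff 7.

7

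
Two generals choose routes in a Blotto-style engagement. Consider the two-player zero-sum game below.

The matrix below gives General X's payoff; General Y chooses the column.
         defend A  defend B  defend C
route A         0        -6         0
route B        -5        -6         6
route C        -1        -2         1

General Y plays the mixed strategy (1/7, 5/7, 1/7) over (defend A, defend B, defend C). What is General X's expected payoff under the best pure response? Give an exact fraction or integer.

route A: (0)·(1/7) + (-6)·(5/7) + (0)·(1/7) = -30/7.
route B: (-5)·(1/7) + (-6)·(5/7) + (6)·(1/7) = -29/7.
route C: (-1)·(1/7) + (-2)·(5/7) + (1)·(1/7) = -10/7.
The best pure response is route C with expected payoff -10/7.

-10/7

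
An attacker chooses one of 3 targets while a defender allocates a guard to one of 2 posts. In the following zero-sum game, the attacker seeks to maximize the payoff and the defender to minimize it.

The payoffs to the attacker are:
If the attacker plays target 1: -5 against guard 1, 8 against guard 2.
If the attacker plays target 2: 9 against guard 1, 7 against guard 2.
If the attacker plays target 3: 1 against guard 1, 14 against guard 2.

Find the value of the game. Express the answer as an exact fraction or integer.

119/15

Row target 1 is strictly dominated by row target 3, so the attacker never plays it.
The remaining 2×2 game on (target 2, target 3) × (guard 1, guard 2) has no saddle point. Let the attacker play target 2 with probability p; indifference gives 9p + (1−p) = 7p + 14(1−p), so p = 13/15.
Similarly the defender's optimal q on guard 1 is 7/15, and the value is 9·(7/15) + (7)·(8/15) = 119/15.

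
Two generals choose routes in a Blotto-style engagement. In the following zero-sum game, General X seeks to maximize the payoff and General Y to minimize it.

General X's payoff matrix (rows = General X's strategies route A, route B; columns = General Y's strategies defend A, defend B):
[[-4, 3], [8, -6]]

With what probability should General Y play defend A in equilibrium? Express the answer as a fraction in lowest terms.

3/7

Row minima are -4 and -6, so General X's maximin is -4; column maxima are 8 and 3, so General Y's minimax is 3. These differ, so the equilibrium is in mixed strategies.
Let General Y play defend A with probability q. General X is indifferent when −4q + 3(1−q) = 8q − 6(1−q), giving q = 3/7.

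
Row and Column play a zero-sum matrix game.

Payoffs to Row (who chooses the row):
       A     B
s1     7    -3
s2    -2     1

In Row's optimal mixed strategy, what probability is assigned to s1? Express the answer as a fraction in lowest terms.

Row minima are -3 and -2, so Row's maximin is -2; column maxima are 7 and 1, so Column's minimax is 1. These differ, so the equilibrium is in mixed strategies.
Let Row play s1 with probability p. Column is indifferent when 7p − 2(1−p) = −3p + (1−p), giving p = 3/13.

3/13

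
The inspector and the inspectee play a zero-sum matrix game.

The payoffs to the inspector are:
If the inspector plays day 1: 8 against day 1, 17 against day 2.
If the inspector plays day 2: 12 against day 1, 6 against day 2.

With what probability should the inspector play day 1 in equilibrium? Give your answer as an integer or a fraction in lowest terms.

Row minima are 8 and 6, so the inspector's maximin is 8; column maxima are 12 and 17, so the inspectee's minimax is 12. These differ, so the equilibrium is in mixed strategies.
Let the inspector play day 1 with probability p. The inspectee is indifferent when 8p + 12(1−p) = 17p + 6(1−p), giving p = 2/5.

2/5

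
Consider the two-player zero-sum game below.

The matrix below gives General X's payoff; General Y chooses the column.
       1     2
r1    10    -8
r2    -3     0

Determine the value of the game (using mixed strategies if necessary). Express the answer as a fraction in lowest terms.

-8/7

Row minima are -8 and -3, so General X's maximin is -3; column maxima are 10 and 0, so General Y's minimax is 0. These differ, so the equilibrium is in mixed strategies.
Let General X play r1 with probability p. General Y is indifferent when 10p − 3(1−p) = −8p, giving p = 1/7.
Let General Y play 1 with probability q. General X is indifferent when 10q − 8(1−q) = −3q, giving q = 8/21.
The value is 10·(8/21) + (-8)·(13/21) = -8/7.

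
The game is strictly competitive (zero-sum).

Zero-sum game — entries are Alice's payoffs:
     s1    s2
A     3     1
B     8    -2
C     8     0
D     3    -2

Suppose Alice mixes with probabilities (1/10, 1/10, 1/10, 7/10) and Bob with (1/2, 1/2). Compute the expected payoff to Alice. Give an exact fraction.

Against (1/2, 1/2), each row's expected payoff is A: 2; B: 3; C: 4; D: 1/2.
Taking the (1/10, 1/10, 1/10, 7/10)-weighted average: (1/10)·(2) + (1/10)·(3) + (1/10)·(4) + (7/10)·(1/2) = 5/4.

5/4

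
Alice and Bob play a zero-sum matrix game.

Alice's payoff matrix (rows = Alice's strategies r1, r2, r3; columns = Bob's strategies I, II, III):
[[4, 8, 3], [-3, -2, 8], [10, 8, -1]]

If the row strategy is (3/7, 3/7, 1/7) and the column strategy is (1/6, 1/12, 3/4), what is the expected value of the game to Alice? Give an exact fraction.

Against (1/6, 1/12, 3/4), each row's expected payoff is r1: 43/12; r2: 16/3; r3: 19/12.
Taking the (3/7, 3/7, 1/7)-weighted average: (3/7)·(43/12) + (3/7)·(16/3) + (1/7)·(19/12) = 85/21.

85/21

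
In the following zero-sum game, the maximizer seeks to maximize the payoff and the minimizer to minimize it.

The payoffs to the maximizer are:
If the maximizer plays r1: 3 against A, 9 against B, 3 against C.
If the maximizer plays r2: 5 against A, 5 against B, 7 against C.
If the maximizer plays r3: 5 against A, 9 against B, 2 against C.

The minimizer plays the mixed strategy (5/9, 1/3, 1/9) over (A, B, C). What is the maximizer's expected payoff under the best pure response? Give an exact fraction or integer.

r1: (3)·(5/9) + (9)·(1/3) + (3)·(1/9) = 5.
r2: (5)·(5/9) + (5)·(1/3) + (7)·(1/9) = 47/9.
r3: (5)·(5/9) + (9)·(1/3) + (2)·(1/9) = 6.
The best pure response is r3 with expected payoff 6.

6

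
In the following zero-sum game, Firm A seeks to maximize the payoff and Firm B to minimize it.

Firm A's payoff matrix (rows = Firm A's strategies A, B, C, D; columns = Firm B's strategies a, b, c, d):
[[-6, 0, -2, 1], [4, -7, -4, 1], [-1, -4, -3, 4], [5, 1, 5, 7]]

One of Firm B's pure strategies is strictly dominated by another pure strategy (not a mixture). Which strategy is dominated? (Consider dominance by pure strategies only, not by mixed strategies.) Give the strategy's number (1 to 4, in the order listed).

Firm B prefers columns that give Firm A less. Compare d with b: 0 < 1, -7 < 1, -4 < 4, 1 < 7.
So b strictly dominates d for Firm B; d is strictly dominated.

4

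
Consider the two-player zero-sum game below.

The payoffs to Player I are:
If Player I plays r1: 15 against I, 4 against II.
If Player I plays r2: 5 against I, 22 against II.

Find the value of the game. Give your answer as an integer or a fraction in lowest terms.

Row minima are 4 and 5, so Player I's maximin is 5; column maxima are 15 and 22, so Player II's minimax is 15. These differ, so the equilibrium is in mixed strategies.
Let Player I play r1 with probability p. Player II is indifferent when 15p + 5(1−p) = 4p + 22(1−p), giving p = 17/28.
Let Player II play I with probability q. Player I is indifferent when 15q + 4(1−q) = 5q + 22(1−q), giving q = 9/14.
The value is 15·(9/14) + (4)·(5/14) = 155/14.

155/14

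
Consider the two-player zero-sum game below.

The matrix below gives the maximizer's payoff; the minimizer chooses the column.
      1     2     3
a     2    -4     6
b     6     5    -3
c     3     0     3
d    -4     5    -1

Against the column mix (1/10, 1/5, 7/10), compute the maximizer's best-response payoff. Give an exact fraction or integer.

18/5

a: (2)·(1/10) + (-4)·(1/5) + (6)·(7/10) = 18/5.
b: (6)·(1/10) + (5)·(1/5) + (-3)·(7/10) = -1/2.
c: (3)·(1/10) + (0)·(1/5) + (3)·(7/10) = 12/5.
d: (-4)·(1/10) + (5)·(1/5) + (-1)·(7/10) = -1/10.
The best pure response is a with expected payoff 18/5.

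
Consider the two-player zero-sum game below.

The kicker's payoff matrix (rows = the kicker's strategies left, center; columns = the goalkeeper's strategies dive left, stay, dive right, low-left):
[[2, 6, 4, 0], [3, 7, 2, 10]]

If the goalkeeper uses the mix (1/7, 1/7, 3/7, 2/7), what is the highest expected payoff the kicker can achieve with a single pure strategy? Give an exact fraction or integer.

left: (2)·(1/7) + (6)·(1/7) + (4)·(3/7) + (0)·(2/7) = 20/7.
center: (3)·(1/7) + (7)·(1/7) + (2)·(3/7) + (10)·(2/7) = 36/7.
The best pure response is center with expected payoff 36/7.

36/7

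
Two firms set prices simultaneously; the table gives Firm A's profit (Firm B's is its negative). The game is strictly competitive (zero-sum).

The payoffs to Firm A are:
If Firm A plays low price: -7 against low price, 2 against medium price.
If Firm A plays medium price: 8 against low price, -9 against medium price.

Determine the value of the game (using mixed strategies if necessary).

-47/26

Row minima are -7 and -9, so Firm A's maximin is -7; column maxima are 8 and 2, so Firm B's minimax is 2. These differ, so the equilibrium is in mixed strategies.
Let Firm A play low price with probability p. Firm B is indifferent when −7p + 8(1−p) = 2p − 9(1−p), giving p = 17/26.
Let Firm B play low price with probability q. Firm A is indifferent when −7q + 2(1−q) = 8q − 9(1−q), giving q = 11/26.
The value is -7·(11/26) + (2)·(15/26) = -47/26.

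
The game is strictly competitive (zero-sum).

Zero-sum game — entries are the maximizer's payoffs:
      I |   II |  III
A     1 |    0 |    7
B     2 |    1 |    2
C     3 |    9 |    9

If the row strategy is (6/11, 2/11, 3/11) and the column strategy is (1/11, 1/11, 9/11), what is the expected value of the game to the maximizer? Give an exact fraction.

Against (1/11, 1/11, 9/11), each row's expected payoff is A: 64/11; B: 21/11; C: 93/11.
Taking the (6/11, 2/11, 3/11)-weighted average: (6/11)·(64/11) + (2/11)·(21/11) + (3/11)·(93/11) = 705/121.

705/121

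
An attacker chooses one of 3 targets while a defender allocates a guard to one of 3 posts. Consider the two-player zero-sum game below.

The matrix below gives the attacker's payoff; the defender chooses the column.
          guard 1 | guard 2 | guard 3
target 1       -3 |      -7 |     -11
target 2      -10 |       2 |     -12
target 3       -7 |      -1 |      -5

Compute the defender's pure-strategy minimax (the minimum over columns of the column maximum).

-5

The worst case (largest entry) in each column is guard 1: -3, guard 2: 2, guard 3: -5.
The best (smallest) of these is -5.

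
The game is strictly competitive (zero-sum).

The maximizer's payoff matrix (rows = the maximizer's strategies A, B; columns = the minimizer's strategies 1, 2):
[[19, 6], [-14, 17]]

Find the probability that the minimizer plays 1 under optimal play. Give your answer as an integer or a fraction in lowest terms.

1/4

Row minima are 6 and -14, so the maximizer's maximin is 6; column maxima are 19 and 17, so the minimizer's minimax is 17. These differ, so the equilibrium is in mixed strategies.
Let the minimizer play 1 with probability q. The maximizer is indifferent when 19q + 6(1−q) = −14q + 17(1−q), giving q = 1/4.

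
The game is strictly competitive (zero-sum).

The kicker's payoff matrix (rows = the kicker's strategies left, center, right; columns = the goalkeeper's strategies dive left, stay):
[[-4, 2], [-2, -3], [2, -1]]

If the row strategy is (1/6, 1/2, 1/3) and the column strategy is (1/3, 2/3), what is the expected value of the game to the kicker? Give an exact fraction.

-4/3

Against (1/3, 2/3), each row's expected payoff is left: 0; center: -8/3; right: 0.
Taking the (1/6, 1/2, 1/3)-weighted average: (1/6)·(0) + (1/2)·(-8/3) + (1/3)·(0) = -4/3.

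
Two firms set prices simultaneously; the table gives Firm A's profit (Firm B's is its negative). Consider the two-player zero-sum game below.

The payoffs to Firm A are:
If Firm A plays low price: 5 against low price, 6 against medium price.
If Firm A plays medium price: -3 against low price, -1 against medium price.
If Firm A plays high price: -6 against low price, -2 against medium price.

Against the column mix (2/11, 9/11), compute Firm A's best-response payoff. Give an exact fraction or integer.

low price: (5)·(2/11) + (6)·(9/11) = 64/11.
medium price: (-3)·(2/11) + (-1)·(9/11) = -15/11.
high price: (-6)·(2/11) + (-2)·(9/11) = -30/11.
The best pure response is low price with expected payoff 64/11.

64/11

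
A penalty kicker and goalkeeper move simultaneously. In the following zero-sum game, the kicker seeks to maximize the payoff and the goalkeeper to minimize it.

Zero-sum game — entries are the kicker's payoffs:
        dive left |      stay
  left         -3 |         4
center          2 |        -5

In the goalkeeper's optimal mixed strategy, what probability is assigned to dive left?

Row minima are -3 and -5, so the kicker's maximin is -3; column maxima are 2 and 4, so the goalkeeper's minimax is 2. These differ, so the equilibrium is in mixed strategies.
Let the goalkeeper play dive left with probability q. The kicker is indifferent when −3q + 4(1−q) = 2q − 5(1−q), giving q = 9/14.

9/14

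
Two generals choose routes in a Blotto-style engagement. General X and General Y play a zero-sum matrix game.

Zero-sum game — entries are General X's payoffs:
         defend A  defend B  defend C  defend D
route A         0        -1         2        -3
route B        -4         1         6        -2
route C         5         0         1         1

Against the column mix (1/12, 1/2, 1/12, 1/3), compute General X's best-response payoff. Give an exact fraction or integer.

route A: (0)·(1/12) + (-1)·(1/2) + (2)·(1/12) + (-3)·(1/3) = -4/3.
route B: (-4)·(1/12) + (1)·(1/2) + (6)·(1/12) + (-2)·(1/3) = 0.
route C: (5)·(1/12) + (0)·(1/2) + (1)·(1/12) + (1)·(1/3) = 5/6.
The best pure response is route C with expected payoff 5/6.

5/6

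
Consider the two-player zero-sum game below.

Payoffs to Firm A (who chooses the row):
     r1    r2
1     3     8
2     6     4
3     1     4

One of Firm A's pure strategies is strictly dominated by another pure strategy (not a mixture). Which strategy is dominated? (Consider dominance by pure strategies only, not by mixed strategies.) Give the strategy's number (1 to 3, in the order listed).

Compare 3 with 1: 3 > 1, 8 > 4.
So 1 strictly dominates 3 for Firm A; 3 is strictly dominated.

3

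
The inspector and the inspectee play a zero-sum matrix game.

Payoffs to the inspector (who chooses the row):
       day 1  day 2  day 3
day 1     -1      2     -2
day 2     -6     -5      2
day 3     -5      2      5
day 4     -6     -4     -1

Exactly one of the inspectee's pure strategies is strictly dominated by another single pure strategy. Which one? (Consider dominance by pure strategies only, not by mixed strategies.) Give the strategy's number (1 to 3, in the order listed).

The inspectee prefers columns that give the inspector less. Compare day 2 with day 1: -1 < 2, -6 < -5, -5 < 2, -6 < -4.
So day 1 strictly dominates day 2 for the inspectee; day 2 is strictly dominated.

2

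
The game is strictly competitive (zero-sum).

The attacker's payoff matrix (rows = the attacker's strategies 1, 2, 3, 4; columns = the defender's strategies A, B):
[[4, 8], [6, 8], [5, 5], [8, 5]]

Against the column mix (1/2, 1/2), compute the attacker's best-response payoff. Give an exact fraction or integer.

7

1: (4)·(1/2) + (8)·(1/2) = 6.
2: (6)·(1/2) + (8)·(1/2) = 7.
3: (5)·(1/2) + (5)·(1/2) = 5.
4: (8)·(1/2) + (5)·(1/2) = 13/2.
The best pure response is 2 with expected payoff 7.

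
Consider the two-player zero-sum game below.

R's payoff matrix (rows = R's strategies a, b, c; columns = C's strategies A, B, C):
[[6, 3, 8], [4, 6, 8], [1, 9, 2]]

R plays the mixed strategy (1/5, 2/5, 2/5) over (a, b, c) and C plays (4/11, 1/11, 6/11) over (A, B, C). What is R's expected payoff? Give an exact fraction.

53/11

Against (4/11, 1/11, 6/11), each row's expected payoff is a: 75/11; b: 70/11; c: 25/11.
Taking the (1/5, 2/5, 2/5)-weighted average: (1/5)·(75/11) + (2/5)·(70/11) + (2/5)·(25/11) = 53/11.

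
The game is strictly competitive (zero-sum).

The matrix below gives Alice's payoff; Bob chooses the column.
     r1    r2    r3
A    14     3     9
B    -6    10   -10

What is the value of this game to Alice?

Column r1 is strictly dominated by r3 for Bob (it gives Alice more in every row).
The remaining 2×2 game on (A, B) × (r2, r3) has no saddle point. Let Alice play A with probability p; indifference gives 3p + 10(1−p) = 9p − 10(1−p), so p = 10/13.
Similarly Bob's optimal q on r2 is 19/26, and the value is 3·(19/26) + (9)·(7/26) = 60/13.

60/13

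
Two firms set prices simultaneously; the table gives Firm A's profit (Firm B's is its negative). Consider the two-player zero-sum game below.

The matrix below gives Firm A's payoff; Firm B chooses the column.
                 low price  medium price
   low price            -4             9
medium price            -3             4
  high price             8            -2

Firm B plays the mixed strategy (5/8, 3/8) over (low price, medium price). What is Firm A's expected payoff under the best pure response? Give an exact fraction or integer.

low price: (-4)·(5/8) + (9)·(3/8) = 7/8.
medium price: (-3)·(5/8) + (4)·(3/8) = -3/8.
high price: (8)·(5/8) + (-2)·(3/8) = 17/4.
The best pure response is high price with expected payoff 17/4.

17/4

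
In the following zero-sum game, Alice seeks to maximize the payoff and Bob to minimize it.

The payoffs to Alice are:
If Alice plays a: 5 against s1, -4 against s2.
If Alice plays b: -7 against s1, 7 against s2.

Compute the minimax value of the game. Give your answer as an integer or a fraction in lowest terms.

7/23

Row minima are -4 and -7, so Alice's maximin is -4; column maxima are 5 and 7, so Bob's minimax is 5. These differ, so the equilibrium is in mixed strategies.
Let Alice play a with probability p. Bob is indifferent when 5p − 7(1−p) = −4p + 7(1−p), giving p = 14/23.
Let Bob play s1 with probability q. Alice is indifferent when 5q − 4(1−q) = −7q + 7(1−q), giving q = 11/23.
The value is 5·(11/23) + (-4)·(12/23) = 7/23.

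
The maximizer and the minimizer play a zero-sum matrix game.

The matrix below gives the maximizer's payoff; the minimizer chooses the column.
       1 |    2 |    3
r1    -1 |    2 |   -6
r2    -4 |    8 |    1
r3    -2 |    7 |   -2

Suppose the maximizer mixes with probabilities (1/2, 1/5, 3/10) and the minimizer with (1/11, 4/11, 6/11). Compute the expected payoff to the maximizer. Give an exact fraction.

Against (1/11, 4/11, 6/11), each row's expected payoff is r1: -29/11; r2: 34/11; r3: 14/11.
Taking the (1/2, 1/5, 3/10)-weighted average: (1/2)·(-29/11) + (1/5)·(34/11) + (3/10)·(14/11) = -7/22.

-7/22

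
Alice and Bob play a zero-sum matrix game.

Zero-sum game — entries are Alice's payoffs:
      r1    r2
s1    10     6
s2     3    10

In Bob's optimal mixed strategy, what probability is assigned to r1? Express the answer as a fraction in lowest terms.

Row minima are 6 and 3, so Alice's maximin is 6; column maxima are 10 and 10, so Bob's minimax is 10. These differ, so the equilibrium is in mixed strategies.
Let Bob play r1 with probability q. Alice is indifferent when 10q + 6(1−q) = 3q + 10(1−q), giving q = 4/11.

4/11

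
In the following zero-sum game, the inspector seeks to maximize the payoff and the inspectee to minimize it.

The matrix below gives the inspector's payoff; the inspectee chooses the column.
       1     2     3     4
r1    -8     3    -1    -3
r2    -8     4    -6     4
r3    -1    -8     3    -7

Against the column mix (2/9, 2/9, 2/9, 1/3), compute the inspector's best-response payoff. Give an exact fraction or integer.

r1: (-8)·(2/9) + (3)·(2/9) + (-1)·(2/9) + (-3)·(1/3) = -7/3.
r2: (-8)·(2/9) + (4)·(2/9) + (-6)·(2/9) + (4)·(1/3) = -8/9.
r3: (-1)·(2/9) + (-8)·(2/9) + (3)·(2/9) + (-7)·(1/3) = -11/3.
The best pure response is r2 with expected payoff -8/9.

-8/9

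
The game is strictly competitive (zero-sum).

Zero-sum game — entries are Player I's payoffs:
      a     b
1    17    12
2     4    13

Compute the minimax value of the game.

Row minima are 12 and 4, so Player I's maximin is 12; column maxima are 17 and 13, so Player II's minimax is 13. These differ, so the equilibrium is in mixed strategies.
Let Player I play 1 with probability p. Player II is indifferent when 17p + 4(1−p) = 12p + 13(1−p), giving p = 9/14.
Let Player II play a with probability q. Player I is indifferent when 17q + 12(1−q) = 4q + 13(1−q), giving q = 1/14.
The value is 17·(1/14) + (12)·(13/14) = 173/14.

173/14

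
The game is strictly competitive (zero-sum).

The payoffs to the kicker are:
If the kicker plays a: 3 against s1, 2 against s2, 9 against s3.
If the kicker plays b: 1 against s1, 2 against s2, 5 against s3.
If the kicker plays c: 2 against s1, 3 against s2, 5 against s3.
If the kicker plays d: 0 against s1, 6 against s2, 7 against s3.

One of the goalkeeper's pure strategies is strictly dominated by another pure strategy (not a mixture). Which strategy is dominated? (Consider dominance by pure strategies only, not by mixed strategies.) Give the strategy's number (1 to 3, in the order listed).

3

The goalkeeper prefers columns that give the kicker less. Compare s3 with s1: 3 < 9, 1 < 5, 2 < 5, 0 < 7.
So s1 strictly dominates s3 for the goalkeeper; s3 is strictly dominated.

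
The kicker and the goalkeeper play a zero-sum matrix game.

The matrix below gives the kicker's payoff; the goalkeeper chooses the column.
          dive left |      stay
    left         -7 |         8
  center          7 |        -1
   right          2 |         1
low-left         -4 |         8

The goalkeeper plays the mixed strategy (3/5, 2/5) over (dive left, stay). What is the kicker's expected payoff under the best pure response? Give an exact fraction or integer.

left: (-7)·(3/5) + (8)·(2/5) = -1.
center: (7)·(3/5) + (-1)·(2/5) = 19/5.
right: (2)·(3/5) + (1)·(2/5) = 8/5.
low-left: (-4)·(3/5) + (8)·(2/5) = 4/5.
The best pure response is center with expected payoff 19/5.

19/5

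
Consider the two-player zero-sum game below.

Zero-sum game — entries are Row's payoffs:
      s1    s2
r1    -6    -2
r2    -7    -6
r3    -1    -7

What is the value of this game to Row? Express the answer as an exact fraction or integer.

-4

Row r2 is strictly dominated by row r1, so Row never plays it.
The remaining 2×2 game on (r1, r3) × (s1, s2) has no saddle point. Let Row play r1 with probability p; indifference gives −6p − (1−p) = −2p − 7(1−p), so p = 3/5.
Similarly Column's optimal q on s1 is 1/2, and the value is -6·(1/2) + (-2)·(1/2) = -4.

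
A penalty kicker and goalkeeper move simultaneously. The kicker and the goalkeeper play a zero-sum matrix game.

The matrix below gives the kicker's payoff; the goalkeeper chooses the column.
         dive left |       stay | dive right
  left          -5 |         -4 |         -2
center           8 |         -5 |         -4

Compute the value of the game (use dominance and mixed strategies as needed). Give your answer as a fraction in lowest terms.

-57/14

Column dive right is strictly dominated by stay for the goalkeeper (it gives the kicker more in every row).
The remaining 2×2 game on (left, center) × (dive left, stay) has no saddle point. Let the kicker play left with probability p; indifference gives −5p + 8(1−p) = −4p − 5(1−p), so p = 13/14.
Similarly the goalkeeper's optimal q on dive left is 1/14, and the value is -5·(1/14) + (-4)·(13/14) = -57/14.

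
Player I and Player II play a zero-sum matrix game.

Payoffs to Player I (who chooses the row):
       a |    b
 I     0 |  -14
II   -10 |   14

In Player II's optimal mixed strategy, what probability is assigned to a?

Row minima are -14 and -10, so Player I's maximin is -10; column maxima are 0 and 14, so Player II's minimax is 0. These differ, so the equilibrium is in mixed strategies.
Let Player II play a with probability q. Player I is indifferent when −14(1−q) = −10q + 14(1−q), giving q = 14/19.

14/19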